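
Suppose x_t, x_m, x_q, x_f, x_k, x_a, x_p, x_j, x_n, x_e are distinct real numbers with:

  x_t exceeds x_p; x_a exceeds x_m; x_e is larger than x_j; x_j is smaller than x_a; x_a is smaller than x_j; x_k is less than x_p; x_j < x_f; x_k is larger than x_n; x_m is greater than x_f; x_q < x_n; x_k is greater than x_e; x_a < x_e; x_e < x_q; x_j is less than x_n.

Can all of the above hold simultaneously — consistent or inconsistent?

inconsistent

We have x_a < x_j stated directly, yet also x_j < x_f < x_m < x_a by chaining the others — so x_j < x_a. Contradiction.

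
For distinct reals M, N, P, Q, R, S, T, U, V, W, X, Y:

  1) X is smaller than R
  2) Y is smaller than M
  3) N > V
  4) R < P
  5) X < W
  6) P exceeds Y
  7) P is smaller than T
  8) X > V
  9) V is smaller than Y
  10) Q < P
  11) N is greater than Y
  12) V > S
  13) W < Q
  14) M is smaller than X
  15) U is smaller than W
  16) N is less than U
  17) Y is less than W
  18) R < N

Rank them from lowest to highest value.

The consecutive links are each given: S < V; V < Y; Y < M; M < X; X < R; R < N; N < U; U < W; W < Q; Q < P; P < T.

S < V < Y < M < X < R < N < U < W < Q < P < T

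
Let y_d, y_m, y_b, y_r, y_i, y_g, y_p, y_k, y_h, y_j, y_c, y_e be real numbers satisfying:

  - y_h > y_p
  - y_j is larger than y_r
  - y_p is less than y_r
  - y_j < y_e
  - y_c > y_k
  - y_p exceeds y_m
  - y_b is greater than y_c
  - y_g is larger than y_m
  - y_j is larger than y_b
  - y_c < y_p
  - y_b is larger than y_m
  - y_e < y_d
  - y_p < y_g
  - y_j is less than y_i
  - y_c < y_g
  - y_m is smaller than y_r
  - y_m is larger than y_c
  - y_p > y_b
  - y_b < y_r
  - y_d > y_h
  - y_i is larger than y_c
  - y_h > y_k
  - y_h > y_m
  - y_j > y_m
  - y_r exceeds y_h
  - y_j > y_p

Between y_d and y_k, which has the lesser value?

y_k < y_c and y_c < y_m give y_k < y_m.
Then y_m < y_b extends the chain to y_b.
Then y_b < y_p extends the chain to y_p.
With y_p < y_h: y_k < y_c < y_m < y_b < y_p < y_h.
With y_h < y_r: y_k < y_c < y_m < y_b < y_p < y_h < y_r.
With y_r < y_j: y_k < y_c < y_m < y_b < y_p < y_h < y_r < y_j.
Then y_j < y_e extends the chain to y_e.
Then y_e < y_d extends the chain to y_d.
So y_k < y_d; y_k is the smaller of the two.

y_k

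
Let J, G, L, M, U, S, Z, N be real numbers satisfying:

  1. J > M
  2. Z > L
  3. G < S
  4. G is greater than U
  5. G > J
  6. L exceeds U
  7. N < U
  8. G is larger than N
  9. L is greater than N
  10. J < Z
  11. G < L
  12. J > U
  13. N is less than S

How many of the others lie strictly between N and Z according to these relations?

The relations place N below Z. An element lies strictly between them when it is forced above N and also forced below Z.
Above N: {U, J, G, S, L}. Below Z: {U, M, J, G, L}.
Intersection: {U, J, G, L} — 4.

4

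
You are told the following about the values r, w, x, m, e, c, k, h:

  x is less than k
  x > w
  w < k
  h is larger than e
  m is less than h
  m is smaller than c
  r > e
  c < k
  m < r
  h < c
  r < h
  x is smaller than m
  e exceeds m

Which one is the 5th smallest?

The consecutive relations fix a unique order: w < x < m < e < r < h < c < k.
The 5th smallest is r.

r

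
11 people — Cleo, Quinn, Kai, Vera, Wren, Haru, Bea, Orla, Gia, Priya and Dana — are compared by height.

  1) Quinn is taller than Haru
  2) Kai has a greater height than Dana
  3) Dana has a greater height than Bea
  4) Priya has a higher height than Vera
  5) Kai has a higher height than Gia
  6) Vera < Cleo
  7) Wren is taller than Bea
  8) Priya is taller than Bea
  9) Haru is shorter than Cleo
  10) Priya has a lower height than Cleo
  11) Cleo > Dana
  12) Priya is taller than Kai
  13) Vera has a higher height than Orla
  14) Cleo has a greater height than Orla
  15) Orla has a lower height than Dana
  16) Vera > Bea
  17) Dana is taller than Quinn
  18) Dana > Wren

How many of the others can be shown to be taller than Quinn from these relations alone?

4

Directly above Quinn: Dana.
One step further: Kai, Cleo (3 so far).
One step further: Priya (4 so far).
Nothing else is reachable above Quinn; 4 in all.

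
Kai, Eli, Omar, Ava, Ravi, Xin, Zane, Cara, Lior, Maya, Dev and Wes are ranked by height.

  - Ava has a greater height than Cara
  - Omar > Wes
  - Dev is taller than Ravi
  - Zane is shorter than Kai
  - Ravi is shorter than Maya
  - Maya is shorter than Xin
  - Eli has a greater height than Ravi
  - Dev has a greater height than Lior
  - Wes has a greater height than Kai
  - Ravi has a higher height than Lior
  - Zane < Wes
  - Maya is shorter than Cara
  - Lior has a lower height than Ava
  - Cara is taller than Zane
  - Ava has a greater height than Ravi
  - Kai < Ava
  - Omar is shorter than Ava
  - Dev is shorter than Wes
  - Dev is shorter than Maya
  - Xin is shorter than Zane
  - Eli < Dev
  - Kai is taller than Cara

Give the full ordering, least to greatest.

The consecutive links are each given: Lior < Ravi; Ravi < Eli; Eli < Dev; Dev < Maya; Maya < Xin; Xin < Zane; Zane < Cara; Cara < Kai; Kai < Wes; Wes < Omar; Omar < Ava.

Lior < Ravi < Eli < Dev < Maya < Xin < Zane < Cara < Kai < Wes < Omar < Ava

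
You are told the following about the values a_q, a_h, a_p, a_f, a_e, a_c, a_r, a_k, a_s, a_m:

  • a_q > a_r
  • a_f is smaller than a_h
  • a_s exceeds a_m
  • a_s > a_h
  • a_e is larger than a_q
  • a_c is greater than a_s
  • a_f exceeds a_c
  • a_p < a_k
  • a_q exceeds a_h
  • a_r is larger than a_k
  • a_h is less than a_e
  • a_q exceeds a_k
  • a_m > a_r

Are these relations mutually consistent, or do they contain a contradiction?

inconsistent

Chaining the given relations yields a_s < a_c < a_f < a_h, so a_s < a_h. But one relation states a_h < a_s. These cannot both hold.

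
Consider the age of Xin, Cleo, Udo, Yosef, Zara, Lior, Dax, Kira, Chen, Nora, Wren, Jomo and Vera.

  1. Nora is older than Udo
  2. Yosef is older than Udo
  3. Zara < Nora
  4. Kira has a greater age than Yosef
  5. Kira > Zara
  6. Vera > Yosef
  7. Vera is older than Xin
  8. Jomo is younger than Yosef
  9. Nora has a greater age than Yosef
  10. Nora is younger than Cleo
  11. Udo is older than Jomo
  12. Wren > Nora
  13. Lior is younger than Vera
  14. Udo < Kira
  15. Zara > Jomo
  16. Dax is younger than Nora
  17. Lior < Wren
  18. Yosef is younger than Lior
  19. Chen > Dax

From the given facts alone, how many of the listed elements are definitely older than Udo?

7

Directly above Udo: Yosef, Kira, Nora.
One step further: Lior, Vera, Wren, Cleo (7 so far).
Nothing else is reachable above Udo; 7 in all.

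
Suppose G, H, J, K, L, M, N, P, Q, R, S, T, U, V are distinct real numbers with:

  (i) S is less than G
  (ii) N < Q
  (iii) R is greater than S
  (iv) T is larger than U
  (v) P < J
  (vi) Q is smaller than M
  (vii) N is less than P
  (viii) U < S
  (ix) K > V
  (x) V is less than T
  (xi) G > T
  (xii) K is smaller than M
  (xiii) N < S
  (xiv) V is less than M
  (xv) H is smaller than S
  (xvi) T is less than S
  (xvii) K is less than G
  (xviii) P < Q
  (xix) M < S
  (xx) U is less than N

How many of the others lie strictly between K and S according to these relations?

Chaining upward from K reaches: M, G, R.
Chaining downward from S reaches: U, V, H, N, P, Q, T, M.
Strictly between K and S are those in both lists: M — 1 element.

1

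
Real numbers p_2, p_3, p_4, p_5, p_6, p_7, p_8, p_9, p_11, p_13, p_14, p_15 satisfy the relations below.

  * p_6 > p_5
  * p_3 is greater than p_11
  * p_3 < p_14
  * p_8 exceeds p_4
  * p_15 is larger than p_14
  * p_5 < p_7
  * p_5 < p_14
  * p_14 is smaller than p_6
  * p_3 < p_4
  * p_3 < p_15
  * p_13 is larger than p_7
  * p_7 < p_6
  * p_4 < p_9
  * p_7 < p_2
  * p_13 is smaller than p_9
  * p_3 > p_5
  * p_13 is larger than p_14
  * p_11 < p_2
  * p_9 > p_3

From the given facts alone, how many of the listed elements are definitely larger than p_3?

The elements the relations force above p_3 are p_4, p_14, p_6, p_8, p_13, p_9, p_15 — no chain reaches any other.
That is 7.

7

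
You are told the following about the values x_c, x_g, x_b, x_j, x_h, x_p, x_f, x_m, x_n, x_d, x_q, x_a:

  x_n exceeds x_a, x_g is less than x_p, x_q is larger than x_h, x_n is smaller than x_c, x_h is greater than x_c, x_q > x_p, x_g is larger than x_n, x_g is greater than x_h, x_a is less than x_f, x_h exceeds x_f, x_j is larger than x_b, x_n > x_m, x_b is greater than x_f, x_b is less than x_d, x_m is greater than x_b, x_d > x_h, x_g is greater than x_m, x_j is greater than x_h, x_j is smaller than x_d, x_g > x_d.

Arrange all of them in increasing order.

The consecutive links are each given: x_a < x_f; x_f < x_b; x_b < x_m; x_m < x_n; x_n < x_c; x_c < x_h; x_h < x_j; x_j < x_d; x_d < x_g; x_g < x_p; x_p < x_q.

x_a < x_f < x_b < x_m < x_n < x_c < x_h < x_j < x_d < x_g < x_p < x_q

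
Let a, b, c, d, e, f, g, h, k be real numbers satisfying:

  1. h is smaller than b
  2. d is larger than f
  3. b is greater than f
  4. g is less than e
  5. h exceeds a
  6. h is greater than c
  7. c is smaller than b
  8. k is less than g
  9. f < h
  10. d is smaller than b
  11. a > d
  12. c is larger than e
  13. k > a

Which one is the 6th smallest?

Piecing the relations together gives one ordering: f < d < a < k < g < e < c < h < b.
Counting 6 from the smallest end gives e.

e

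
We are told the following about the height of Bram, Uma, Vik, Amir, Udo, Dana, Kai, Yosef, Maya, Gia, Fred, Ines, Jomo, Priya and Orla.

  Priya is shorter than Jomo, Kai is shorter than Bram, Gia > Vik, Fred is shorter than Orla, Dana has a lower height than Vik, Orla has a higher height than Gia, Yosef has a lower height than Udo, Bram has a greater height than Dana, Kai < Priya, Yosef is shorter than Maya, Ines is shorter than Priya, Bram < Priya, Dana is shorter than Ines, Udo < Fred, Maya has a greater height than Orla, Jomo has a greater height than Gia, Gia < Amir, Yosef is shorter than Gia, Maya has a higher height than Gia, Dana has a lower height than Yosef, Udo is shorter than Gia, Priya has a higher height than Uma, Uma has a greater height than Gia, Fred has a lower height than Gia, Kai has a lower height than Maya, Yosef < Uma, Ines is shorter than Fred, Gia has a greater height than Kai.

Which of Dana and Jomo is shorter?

Dana

The relevant relations are Dana < Yosef; Yosef < Udo; Udo < Fred; Fred < Gia; Gia < Uma; Uma < Priya; Priya < Jomo.
Chaining these gives Dana < Yosef < Udo < Fred < Gia < Uma < Priya < Jomo.
So Dana < Jomo; Dana is the shorter of the two.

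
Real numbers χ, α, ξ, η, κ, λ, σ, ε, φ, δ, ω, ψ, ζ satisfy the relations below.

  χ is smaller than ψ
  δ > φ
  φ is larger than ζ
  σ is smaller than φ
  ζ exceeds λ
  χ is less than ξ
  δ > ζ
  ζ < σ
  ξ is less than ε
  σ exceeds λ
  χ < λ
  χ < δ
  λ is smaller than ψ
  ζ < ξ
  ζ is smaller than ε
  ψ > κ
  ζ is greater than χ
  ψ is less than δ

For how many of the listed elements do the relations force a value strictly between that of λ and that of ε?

Chaining upward from λ reaches: ζ, σ, ξ, ψ, φ, δ.
Chaining downward from ε reaches: χ, ζ, ξ.
Strictly between λ and ε are those in both lists: ζ, ξ — 2 elements.

2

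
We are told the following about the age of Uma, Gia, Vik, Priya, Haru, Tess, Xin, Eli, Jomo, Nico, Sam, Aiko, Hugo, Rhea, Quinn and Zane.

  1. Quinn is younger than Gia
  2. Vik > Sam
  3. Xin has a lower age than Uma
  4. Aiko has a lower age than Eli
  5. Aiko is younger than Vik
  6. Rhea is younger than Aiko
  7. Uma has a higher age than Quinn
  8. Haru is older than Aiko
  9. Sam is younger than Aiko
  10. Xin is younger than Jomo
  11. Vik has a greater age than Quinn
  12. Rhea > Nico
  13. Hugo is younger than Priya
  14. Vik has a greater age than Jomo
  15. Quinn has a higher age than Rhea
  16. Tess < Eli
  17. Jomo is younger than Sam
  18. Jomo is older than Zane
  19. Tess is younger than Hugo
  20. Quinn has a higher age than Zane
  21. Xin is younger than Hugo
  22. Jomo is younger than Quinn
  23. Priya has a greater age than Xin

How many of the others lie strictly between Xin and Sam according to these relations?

1

The relations place Xin below Sam. An element lies strictly between them when it is forced above Xin and also forced below Sam.
Above Xin: {Jomo, Quinn, Aiko, Hugo, Vik, Gia, Priya, Haru, Uma, Eli}. Below Sam: {Zane, Jomo}.
Intersection: {Jomo} — 1.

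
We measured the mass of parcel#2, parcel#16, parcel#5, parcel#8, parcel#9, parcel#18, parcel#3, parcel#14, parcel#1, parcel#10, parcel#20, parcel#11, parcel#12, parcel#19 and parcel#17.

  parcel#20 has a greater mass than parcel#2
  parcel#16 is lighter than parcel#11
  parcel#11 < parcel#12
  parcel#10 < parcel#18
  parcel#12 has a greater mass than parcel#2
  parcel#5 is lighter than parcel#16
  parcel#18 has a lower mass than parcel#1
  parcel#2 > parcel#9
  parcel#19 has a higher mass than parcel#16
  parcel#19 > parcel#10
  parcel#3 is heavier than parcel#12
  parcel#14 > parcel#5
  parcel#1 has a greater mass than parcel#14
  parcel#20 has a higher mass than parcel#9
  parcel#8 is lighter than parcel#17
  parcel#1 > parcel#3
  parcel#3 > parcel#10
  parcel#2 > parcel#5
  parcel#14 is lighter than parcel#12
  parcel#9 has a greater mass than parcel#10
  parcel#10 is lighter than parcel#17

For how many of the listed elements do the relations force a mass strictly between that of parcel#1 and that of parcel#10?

The relations place parcel#10 below parcel#1. An element lies strictly between them when it is forced above parcel#10 and also forced below parcel#1.
Above parcel#10: {parcel#9, parcel#19, parcel#2, parcel#20, parcel#12, parcel#3, parcel#18, parcel#17}. Below parcel#1: {parcel#5, parcel#16, parcel#9, parcel#2, parcel#14, parcel#11, parcel#12, parcel#3, parcel#18}.
Intersection: {parcel#9, parcel#2, parcel#12, parcel#3, parcel#18} — 5.

5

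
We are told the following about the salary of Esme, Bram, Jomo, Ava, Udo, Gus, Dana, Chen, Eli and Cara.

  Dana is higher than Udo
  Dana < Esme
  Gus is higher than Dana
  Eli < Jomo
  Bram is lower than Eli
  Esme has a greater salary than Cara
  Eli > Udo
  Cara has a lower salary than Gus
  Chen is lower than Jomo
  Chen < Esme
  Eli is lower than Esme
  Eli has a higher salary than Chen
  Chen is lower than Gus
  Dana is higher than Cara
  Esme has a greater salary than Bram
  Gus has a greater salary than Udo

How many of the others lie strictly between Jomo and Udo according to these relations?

1

The relations place Udo below Jomo. An element lies strictly between them when it is forced above Udo and also forced below Jomo.
Above Udo: {Eli, Dana, Gus, Esme}. Below Jomo: {Chen, Bram, Eli}.
Intersection: {Eli} — 1.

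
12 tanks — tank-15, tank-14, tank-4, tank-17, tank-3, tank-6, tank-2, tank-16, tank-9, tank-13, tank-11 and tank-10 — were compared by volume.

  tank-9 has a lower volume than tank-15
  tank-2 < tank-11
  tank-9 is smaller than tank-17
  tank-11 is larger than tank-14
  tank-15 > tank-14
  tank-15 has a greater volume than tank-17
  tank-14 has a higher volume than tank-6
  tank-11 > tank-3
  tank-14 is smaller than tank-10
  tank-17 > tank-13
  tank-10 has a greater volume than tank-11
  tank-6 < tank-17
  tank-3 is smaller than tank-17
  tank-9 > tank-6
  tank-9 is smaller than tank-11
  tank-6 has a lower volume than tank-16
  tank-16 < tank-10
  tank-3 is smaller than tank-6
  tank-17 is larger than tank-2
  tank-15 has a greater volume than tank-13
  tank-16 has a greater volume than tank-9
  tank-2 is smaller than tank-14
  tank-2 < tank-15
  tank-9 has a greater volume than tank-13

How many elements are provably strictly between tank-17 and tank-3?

2

Chaining upward from tank-3 reaches: tank-6, tank-14, tank-9, tank-11, tank-15, tank-16, tank-10.
Chaining downward from tank-17 reaches: tank-6, tank-13, tank-2, tank-9.
Strictly between tank-3 and tank-17 are those in both lists: tank-6, tank-9 — 2 elements.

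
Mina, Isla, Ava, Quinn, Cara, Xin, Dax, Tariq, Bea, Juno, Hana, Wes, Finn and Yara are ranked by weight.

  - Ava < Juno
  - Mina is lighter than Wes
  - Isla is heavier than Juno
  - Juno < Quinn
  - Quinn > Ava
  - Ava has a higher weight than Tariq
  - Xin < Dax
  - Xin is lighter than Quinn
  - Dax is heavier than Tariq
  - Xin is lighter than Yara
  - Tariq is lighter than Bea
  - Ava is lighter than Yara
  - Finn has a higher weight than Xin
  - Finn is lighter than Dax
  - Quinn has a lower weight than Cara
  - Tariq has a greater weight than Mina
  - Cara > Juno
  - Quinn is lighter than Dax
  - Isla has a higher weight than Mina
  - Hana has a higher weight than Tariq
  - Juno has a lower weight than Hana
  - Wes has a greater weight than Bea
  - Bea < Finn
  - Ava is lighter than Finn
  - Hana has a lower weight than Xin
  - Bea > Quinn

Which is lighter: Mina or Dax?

Mina < Tariq and Tariq < Ava give Mina < Ava.
With Ava < Juno: Mina < Tariq < Ava < Juno.
Then Juno < Hana extends the chain to Hana.
Then Hana < Xin extends the chain to Xin.
With Xin < Quinn: Mina < Tariq < Ava < Juno < Hana < Xin < Quinn.
With Quinn < Bea: Mina < Tariq < Ava < Juno < Hana < Xin < Quinn < Bea.
With Bea < Finn: Mina < Tariq < Ava < Juno < Hana < Xin < Quinn < Bea < Finn.
With Finn < Dax: Mina < Tariq < Ava < Juno < Hana < Xin < Quinn < Bea < Finn < Dax.
So Mina < Dax; Mina is the lighter of the two.

Mina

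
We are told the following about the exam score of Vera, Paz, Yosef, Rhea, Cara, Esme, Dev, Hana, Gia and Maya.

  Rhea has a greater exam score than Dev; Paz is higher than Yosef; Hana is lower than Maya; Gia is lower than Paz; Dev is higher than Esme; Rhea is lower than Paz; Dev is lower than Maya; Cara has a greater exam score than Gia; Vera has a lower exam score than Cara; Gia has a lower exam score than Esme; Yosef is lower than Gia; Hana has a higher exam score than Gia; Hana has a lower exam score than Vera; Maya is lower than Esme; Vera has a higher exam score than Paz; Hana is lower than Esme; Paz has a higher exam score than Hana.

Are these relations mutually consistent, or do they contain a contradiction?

We have Dev < Maya stated directly, yet also Maya < Esme < Dev by chaining the others — so Maya < Dev. Contradiction.

inconsistent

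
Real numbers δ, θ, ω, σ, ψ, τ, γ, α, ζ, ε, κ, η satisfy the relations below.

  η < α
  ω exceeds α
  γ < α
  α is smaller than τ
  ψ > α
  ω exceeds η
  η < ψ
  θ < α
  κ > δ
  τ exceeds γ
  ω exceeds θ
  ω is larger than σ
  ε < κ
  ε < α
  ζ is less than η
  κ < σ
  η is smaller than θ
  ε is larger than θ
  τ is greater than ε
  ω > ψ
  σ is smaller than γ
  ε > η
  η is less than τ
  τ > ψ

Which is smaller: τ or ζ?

ζ

Following the relations from ζ: ζ < η < θ < ε < κ < σ < γ < α < ψ < τ.
So ζ < τ; ζ is the smaller of the two.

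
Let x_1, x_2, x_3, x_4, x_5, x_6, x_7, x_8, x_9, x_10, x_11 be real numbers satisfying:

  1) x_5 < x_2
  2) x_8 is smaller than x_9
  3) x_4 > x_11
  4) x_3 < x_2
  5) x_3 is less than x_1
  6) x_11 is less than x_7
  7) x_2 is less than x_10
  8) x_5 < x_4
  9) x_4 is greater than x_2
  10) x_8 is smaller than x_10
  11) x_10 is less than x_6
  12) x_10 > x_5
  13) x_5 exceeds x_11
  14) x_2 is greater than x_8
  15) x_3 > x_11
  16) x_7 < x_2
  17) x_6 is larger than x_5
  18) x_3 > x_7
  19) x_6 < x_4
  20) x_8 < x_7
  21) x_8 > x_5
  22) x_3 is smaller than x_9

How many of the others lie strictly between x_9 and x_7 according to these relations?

The relations place x_7 below x_9. An element lies strictly between them when it is forced above x_7 and also forced below x_9.
Above x_7: {x_3, x_2, x_10, x_6, x_1, x_4}. Below x_9: {x_11, x_5, x_8, x_3}.
Intersection: {x_3} — 1.

1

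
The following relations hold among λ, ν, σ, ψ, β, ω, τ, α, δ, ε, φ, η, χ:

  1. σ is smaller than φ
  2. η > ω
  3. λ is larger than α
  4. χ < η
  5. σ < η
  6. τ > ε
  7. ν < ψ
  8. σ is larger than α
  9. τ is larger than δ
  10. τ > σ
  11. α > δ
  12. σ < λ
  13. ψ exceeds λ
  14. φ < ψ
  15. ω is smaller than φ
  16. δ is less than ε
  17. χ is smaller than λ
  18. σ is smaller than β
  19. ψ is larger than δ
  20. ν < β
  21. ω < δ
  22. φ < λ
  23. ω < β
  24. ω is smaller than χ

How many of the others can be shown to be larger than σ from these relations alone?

6

From σ the given relations immediately reach φ, λ, η, β, τ.
From those, ψ — 6 in total.
No other element is forced above σ by the given relations, so the count is 6.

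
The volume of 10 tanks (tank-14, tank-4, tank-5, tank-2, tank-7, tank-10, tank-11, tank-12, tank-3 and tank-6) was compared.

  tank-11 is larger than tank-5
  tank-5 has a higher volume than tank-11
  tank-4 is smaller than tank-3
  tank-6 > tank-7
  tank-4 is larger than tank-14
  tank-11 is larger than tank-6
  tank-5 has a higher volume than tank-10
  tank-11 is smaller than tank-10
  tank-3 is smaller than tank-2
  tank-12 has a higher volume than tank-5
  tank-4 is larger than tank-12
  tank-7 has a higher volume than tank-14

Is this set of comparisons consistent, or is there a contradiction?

We have tank-5 < tank-11 stated directly, yet also tank-11 < tank-10 < tank-5 by chaining the others — so tank-11 < tank-5. Contradiction.

inconsistent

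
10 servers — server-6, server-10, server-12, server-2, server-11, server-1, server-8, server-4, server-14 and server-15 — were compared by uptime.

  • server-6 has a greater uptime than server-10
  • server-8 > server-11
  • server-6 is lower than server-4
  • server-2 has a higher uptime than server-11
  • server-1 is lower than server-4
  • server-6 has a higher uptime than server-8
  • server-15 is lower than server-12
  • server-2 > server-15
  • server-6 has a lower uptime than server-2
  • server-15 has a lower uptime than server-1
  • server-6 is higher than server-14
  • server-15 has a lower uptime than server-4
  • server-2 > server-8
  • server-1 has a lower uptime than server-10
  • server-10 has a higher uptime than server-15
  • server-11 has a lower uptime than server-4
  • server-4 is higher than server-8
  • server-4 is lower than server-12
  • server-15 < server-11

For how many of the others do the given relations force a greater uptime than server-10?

The elements the relations force above server-10 are server-6, server-2, server-4, server-12 — no chain reaches any other.
That is 4.

4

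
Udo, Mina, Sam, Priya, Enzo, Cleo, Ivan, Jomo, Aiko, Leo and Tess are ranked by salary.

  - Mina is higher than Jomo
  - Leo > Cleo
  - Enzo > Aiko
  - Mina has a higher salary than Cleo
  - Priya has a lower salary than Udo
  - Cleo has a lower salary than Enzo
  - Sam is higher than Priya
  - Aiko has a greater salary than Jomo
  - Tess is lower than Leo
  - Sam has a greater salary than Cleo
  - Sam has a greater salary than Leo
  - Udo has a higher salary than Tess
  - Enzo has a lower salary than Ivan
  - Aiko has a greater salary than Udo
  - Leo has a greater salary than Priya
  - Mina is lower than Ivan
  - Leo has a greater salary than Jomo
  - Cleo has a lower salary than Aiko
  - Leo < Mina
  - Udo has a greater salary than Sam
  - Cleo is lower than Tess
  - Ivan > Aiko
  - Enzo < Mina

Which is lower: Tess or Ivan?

Tess

Tess < Leo and Leo < Sam give Tess < Sam.
Then Sam < Udo extends the chain to Udo.
With Udo < Aiko: Tess < Leo < Sam < Udo < Aiko.
Then Aiko < Enzo extends the chain to Enzo.
With Enzo < Mina: Tess < Leo < Sam < Udo < Aiko < Enzo < Mina.
With Mina < Ivan: Tess < Leo < Sam < Udo < Aiko < Enzo < Mina < Ivan.
So Tess < Ivan; Tess is the lower of the two.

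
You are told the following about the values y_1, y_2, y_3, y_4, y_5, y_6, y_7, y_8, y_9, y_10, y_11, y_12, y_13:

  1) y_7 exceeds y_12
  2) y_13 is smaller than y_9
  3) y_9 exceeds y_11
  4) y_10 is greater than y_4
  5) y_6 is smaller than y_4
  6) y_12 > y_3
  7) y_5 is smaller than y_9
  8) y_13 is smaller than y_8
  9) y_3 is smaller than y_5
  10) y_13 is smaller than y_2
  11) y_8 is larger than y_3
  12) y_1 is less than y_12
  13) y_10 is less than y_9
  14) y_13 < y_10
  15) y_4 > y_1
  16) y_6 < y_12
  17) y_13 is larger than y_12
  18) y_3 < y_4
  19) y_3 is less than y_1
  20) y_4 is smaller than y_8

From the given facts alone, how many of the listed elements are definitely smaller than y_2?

5

Directly below y_2: y_13.
One step further: y_12 (2 so far).
One step further: y_3, y_6, y_1 (5 so far).
Nothing else is reachable below y_2; 5 in all.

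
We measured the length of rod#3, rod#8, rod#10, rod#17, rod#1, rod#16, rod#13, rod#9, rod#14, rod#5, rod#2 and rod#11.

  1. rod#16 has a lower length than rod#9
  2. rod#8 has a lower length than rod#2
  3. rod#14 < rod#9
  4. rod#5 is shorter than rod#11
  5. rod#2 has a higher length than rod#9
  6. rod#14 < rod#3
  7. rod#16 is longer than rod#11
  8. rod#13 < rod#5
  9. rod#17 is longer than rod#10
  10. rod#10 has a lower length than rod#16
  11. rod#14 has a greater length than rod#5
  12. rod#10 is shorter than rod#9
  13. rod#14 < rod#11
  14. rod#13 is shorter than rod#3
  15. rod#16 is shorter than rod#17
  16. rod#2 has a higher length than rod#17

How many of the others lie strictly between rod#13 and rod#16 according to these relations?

Chaining upward from rod#13 reaches: rod#5, rod#14, rod#3, rod#11, rod#9, rod#17, rod#2.
Chaining downward from rod#16 reaches: rod#10, rod#5, rod#14, rod#11.
Strictly between rod#13 and rod#16 are those in both lists: rod#5, rod#14, rod#11 — 3 elements.

3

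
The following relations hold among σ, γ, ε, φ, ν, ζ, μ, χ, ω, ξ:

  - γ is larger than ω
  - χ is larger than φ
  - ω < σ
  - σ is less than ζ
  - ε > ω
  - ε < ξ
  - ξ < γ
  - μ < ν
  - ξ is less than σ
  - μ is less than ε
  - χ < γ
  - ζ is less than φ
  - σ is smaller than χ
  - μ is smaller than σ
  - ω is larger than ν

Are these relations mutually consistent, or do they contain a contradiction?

Every relation is compatible with μ < ν < ω < ε < ξ < σ < ζ < φ < χ < γ; the set is consistent.

consistent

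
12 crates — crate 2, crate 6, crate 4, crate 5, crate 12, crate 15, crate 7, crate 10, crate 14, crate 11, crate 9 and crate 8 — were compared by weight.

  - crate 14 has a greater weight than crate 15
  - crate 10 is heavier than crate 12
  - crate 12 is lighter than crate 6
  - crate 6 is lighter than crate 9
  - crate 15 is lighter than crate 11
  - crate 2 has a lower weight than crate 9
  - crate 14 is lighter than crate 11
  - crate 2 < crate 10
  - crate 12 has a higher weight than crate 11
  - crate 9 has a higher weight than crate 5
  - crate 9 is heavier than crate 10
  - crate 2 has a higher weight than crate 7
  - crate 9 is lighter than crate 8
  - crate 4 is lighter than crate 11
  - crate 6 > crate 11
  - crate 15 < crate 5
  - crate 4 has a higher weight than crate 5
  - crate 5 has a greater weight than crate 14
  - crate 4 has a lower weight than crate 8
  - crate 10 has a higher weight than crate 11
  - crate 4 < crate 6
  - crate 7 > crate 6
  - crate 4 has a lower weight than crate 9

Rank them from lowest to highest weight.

The consecutive links are each given: crate 15 < crate 14; crate 14 < crate 5; crate 5 < crate 4; crate 4 < crate 11; crate 11 < crate 12; crate 12 < crate 6; crate 6 < crate 7; crate 7 < crate 2; crate 2 < crate 10; crate 10 < crate 9; crate 9 < crate 8.

crate 15 < crate 14 < crate 5 < crate 4 < crate 11 < crate 12 < crate 6 < crate 7 < crate 2 < crate 10 < crate 9 < crate 8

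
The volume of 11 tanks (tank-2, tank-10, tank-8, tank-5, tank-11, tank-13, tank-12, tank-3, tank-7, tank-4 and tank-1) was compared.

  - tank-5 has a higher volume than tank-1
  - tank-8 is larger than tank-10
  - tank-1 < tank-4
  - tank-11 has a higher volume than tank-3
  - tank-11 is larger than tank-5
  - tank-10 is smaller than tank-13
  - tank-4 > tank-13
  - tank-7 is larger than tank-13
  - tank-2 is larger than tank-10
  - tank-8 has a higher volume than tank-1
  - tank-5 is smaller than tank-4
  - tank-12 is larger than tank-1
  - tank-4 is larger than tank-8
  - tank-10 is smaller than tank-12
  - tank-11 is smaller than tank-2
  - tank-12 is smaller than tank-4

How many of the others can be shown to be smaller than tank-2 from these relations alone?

5

The elements the relations force below tank-2 are tank-10, tank-1, tank-5, tank-3, tank-11 — no chain reaches any other.
That is 5.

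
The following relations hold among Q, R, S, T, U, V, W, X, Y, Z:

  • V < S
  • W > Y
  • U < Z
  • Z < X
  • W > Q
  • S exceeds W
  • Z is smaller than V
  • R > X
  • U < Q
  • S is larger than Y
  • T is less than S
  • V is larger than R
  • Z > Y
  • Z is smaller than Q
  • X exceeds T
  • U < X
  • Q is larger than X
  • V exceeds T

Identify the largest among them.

Y is not greatest since Y < Z; U is not greatest since U < Z; T is not greatest since T < X; Z is not greatest since Z < V; X is not greatest since X < Q; Q is not greatest since Q < W; W is not greatest since W < S; R is not greatest since R < V; V is not greatest since V < S.
Only S has nothing above it, so S is the largest.

S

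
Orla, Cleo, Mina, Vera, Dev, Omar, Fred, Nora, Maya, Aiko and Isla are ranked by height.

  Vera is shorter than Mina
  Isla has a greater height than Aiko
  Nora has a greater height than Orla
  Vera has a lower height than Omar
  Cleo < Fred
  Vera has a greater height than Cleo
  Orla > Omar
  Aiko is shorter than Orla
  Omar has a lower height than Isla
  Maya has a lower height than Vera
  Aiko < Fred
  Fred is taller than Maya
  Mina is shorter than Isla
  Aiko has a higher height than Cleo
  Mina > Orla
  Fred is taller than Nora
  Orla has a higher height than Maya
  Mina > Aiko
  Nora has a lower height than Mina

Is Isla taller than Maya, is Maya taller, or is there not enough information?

Isla

Chaining the given relations: Maya < Vera < Omar < Orla < Nora < Mina < Isla.
So Isla is taller.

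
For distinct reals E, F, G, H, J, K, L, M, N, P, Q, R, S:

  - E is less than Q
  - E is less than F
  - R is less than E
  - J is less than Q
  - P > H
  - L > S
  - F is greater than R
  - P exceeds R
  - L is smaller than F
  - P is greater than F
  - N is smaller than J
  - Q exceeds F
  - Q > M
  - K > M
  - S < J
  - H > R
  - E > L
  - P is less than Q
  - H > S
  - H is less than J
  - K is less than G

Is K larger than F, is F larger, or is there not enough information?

undetermined

Following every chain through F: above F we get P, Q; below F we get R, S, L, E.
K is not reached, and no chain runs the other way from K to F.
So the given relations leave the order of F and K undetermined.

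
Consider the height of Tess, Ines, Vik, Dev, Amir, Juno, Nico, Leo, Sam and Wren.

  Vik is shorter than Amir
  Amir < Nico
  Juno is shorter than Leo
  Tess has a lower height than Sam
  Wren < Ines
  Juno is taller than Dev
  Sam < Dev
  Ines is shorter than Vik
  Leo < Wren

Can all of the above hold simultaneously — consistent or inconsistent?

consistent

The single ordering Tess < Sam < Dev < Juno < Leo < Wren < Ines < Vik < Amir < Nico satisfies every listed relation, so no contradiction arises.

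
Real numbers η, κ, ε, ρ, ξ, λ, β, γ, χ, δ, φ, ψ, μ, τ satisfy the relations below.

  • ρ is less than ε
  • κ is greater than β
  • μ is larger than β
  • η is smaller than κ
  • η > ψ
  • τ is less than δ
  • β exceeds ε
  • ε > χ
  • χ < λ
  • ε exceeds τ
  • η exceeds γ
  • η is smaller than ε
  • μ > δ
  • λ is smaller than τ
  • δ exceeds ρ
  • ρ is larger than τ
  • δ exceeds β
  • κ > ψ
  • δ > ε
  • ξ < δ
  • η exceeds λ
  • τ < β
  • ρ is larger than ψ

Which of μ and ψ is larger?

Following the relations from ψ: ψ < η < ε < β < δ < μ.
So ψ < μ; μ is the larger of the two.

μ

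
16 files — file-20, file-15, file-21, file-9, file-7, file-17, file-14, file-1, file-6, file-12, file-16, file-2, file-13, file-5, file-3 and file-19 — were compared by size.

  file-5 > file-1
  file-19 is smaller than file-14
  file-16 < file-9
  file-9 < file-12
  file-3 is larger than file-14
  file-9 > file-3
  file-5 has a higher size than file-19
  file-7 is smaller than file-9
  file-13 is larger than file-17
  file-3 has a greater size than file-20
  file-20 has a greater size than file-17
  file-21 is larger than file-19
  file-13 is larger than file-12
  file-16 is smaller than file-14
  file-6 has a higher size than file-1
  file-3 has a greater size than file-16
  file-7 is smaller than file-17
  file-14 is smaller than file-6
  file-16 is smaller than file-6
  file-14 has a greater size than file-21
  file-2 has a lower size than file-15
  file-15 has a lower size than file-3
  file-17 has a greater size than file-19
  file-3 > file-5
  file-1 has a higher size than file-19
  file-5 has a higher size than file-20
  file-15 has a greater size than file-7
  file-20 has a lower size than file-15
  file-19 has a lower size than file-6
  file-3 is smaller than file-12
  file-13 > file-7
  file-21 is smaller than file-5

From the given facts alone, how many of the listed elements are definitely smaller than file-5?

Directly below file-5: file-19, file-21, file-20, file-1.
One step further: file-17 (5 so far).
One step further: file-7 (6 so far).
Nothing else is reachable below file-5; 6 in all.

6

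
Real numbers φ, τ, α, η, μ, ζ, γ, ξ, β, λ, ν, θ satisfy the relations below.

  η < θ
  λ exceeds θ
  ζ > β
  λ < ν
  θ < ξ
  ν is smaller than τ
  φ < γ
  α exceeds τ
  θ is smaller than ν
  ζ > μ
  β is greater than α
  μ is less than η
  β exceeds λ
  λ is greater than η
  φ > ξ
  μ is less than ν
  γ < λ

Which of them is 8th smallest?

The consecutive relations fix a unique order: μ < η < θ < ξ < φ < γ < λ < ν < τ < α < β < ζ.
The 8th smallest is ν.

ν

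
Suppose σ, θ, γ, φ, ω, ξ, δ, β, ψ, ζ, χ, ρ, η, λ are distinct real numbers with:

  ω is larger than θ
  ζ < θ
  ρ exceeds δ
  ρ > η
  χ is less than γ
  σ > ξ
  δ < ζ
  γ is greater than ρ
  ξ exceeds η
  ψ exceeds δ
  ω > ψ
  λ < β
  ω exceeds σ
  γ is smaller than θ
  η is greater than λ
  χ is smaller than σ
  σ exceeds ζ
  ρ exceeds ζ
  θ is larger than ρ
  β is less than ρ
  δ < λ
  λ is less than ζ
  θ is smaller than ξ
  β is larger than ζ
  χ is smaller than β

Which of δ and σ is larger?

σ

δ < λ and λ < ζ give δ < ζ.
With ζ < β: δ < λ < ζ < β.
Then β < ρ extends the chain to ρ.
Then ρ < γ extends the chain to γ.
With γ < θ: δ < λ < ζ < β < ρ < γ < θ.
Then θ < ξ extends the chain to ξ.
Then ξ < σ extends the chain to σ.
So δ < σ; σ is the larger of the two.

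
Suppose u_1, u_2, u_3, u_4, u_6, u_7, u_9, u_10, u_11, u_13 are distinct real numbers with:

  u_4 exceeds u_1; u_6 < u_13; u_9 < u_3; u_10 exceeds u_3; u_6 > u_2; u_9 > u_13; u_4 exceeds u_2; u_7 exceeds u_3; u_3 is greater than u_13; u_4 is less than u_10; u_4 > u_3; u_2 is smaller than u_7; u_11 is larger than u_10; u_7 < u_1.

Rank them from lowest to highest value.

The consecutive links are each given: u_2 < u_6; u_6 < u_13; u_13 < u_9; u_9 < u_3; u_3 < u_7; u_7 < u_1; u_1 < u_4; u_4 < u_10; u_10 < u_11.

u_2 < u_6 < u_13 < u_9 < u_3 < u_7 < u_1 < u_4 < u_10 < u_11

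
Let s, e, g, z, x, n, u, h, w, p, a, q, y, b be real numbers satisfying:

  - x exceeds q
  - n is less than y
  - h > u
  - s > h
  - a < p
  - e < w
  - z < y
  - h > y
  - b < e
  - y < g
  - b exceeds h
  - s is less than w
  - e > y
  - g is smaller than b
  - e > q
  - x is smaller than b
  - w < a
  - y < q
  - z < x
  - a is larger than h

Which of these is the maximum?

p

Chaining downward from p: directly below it, a; then h, w; then u, y, s, e; then n, z, q, b; then x, g.
That covers every other element, and nothing is given above p, so p is the maximum.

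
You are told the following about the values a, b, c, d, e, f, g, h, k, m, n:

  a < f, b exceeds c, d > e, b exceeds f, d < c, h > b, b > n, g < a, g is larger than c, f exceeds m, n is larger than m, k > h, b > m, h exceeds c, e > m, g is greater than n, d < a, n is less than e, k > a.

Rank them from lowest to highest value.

Nothing is placed below m, so it is least; from there m < n; n < e; e < d; d < c; c < g; g < a; a < f; f < b; b < h; h < k, each given directly.

m < n < e < d < c < g < a < f < b < h < k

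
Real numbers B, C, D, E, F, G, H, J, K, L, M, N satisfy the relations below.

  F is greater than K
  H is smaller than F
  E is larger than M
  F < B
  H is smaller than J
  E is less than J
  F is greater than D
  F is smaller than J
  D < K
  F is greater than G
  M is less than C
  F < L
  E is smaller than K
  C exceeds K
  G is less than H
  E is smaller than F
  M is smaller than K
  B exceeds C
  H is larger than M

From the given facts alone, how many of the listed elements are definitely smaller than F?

The elements the relations force below F are M, E, D, K, G, H — no chain reaches any other.
That is 6.

6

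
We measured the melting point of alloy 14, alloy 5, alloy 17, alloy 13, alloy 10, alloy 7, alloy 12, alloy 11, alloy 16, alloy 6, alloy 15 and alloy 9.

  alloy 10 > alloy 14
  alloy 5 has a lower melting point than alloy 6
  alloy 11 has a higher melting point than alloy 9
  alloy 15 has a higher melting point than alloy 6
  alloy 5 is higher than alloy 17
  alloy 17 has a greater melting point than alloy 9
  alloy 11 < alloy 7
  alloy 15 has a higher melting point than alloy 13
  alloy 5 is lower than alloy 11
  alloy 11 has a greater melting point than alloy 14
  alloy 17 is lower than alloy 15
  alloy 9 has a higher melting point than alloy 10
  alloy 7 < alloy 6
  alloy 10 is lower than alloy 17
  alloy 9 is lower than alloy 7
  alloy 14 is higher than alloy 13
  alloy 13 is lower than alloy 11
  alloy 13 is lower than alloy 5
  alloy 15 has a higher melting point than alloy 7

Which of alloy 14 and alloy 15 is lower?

Chaining the given relations: alloy 14 < alloy 10 < alloy 9 < alloy 17 < alloy 5 < alloy 11 < alloy 7 < alloy 6 < alloy 15.
So alloy 14 < alloy 15; alloy 14 is the lower of the two.

alloy 14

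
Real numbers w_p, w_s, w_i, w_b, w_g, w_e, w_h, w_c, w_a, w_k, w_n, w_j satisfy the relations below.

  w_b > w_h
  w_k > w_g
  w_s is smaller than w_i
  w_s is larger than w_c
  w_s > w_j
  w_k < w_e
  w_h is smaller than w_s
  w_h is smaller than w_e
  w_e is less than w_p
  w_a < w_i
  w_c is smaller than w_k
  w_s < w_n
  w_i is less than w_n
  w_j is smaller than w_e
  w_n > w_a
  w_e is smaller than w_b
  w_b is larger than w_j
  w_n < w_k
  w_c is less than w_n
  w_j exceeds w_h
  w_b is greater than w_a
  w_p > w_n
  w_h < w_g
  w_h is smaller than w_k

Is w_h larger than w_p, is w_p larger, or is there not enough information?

w_p

w_h < w_j and w_j < w_s give w_h < w_s.
With w_s < w_i: w_h < w_j < w_s < w_i.
Then w_i < w_n extends the chain to w_n.
With w_n < w_k: w_h < w_j < w_s < w_i < w_n < w_k.
Then w_k < w_e extends the chain to w_e.
With w_e < w_p: w_h < w_j < w_s < w_i < w_n < w_k < w_e < w_p.
So w_p is larger.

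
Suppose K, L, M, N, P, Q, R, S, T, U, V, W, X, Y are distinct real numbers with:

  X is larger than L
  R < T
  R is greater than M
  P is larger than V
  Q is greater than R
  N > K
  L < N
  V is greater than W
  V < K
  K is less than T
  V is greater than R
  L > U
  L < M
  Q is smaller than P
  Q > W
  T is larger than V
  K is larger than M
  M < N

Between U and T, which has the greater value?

U < L < M < R < V < K < T, by transitivity through L, M, R, V, K.
So U < T; T is the larger of the two.

T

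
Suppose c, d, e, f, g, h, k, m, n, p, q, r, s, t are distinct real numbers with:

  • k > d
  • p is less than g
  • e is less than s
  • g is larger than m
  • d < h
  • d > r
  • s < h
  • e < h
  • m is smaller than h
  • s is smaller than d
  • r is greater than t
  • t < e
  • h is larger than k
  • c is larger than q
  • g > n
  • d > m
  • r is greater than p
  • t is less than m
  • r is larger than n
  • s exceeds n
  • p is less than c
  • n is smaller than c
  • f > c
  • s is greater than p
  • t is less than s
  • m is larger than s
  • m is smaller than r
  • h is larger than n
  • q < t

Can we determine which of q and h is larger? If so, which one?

q < t and t < e give q < e.
With e < s: q < t < e < s.
Then s < m extends the chain to m.
Then m < r extends the chain to r.
With r < d: q < t < e < s < m < r < d.
With d < k: q < t < e < s < m < r < d < k.
Then k < h extends the chain to h.
So h is larger.

h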